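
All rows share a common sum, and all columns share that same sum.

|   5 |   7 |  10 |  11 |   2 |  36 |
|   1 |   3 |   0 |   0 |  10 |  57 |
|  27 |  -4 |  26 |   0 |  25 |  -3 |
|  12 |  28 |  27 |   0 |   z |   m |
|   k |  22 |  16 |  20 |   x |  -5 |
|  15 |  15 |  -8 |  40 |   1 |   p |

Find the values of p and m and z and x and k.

Rows 1 and 2 both sum to 71, so that's the common total.
Column 1: 5 + 1 + 27 + 12 + 15 = 60, so its missing entry is 71 − 60 = 11.
Row 5: 11 + 22 + 16 + 20 − 5 = 64, so its missing entry is 71 − 64 = 7.
Row 6: 15 + 15 − 8 + 40 + 1 = 63, so its missing entry is 71 − 63 = 8.
Column 5: 2 + 10 + 25 + 7 + 1 = 45, so its missing entry is 71 − 45 = 26.
Row 4: 12 + 28 + 27 + 0 + 26 = 93, so its missing entry is 71 − 93 = -22.

p = 8, m = -22, z = 26, x = 7, k = 11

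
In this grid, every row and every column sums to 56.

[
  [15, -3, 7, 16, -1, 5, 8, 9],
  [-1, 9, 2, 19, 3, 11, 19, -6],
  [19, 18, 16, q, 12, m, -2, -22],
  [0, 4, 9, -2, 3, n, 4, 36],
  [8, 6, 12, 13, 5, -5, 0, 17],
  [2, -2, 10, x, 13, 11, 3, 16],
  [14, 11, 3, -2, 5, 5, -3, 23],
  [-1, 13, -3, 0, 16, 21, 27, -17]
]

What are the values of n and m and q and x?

n = 2, m = 6, q = 9, x = 3

Row 6 has 2 − 2 + 10 + 13 + 11 + 3 + 16 = 53; the blank must be 56 − 53 = 3.
Column 4 has 16 + 19 − 2 + 13 + 3 − 2 + 0 = 47; the blank must be 56 − 47 = 9.
Row 3 has 19 + 18 + 16 + 9 + 12 − 2 − 22 = 50; the blank must be 56 − 50 = 6.
Row 4 has 0 + 4 + 9 − 2 + 3 + 4 + 36 = 54; the blank must be 56 − 54 = 2.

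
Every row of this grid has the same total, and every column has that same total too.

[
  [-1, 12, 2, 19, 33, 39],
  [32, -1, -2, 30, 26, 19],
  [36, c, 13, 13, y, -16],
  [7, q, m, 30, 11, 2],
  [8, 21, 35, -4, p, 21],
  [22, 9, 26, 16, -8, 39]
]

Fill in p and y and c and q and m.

Rows 1 and 2 both sum to 104, so that's the common total.
Row 5 has 8 + 21 + 35 − 4 + 21 = 81; the blank must be 104 − 81 = 23.
Column 5 has 33 + 26 + 11 + 23 − 8 = 85; the blank must be 104 − 85 = 19.
Row 3 has 36 + 13 + 13 + 19 − 16 = 65; the blank must be 104 − 65 = 39.
Column 2 has 12 − 1 + 39 + 21 + 9 = 80; the blank must be 104 − 80 = 24.
Row 4 has 7 + 24 + 30 + 11 + 2 = 74; the blank must be 104 − 74 = 30.

p = 23, y = 19, c = 39, q = 24, m = 30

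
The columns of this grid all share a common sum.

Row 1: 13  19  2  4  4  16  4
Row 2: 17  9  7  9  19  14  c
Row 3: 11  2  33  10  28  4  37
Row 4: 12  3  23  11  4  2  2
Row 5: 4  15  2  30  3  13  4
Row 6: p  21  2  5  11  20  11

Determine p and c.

p = 12, c = 11

The complete columns each total 69.
Column 1 is missing 69 − 57 = 12 (since 13 + 17 + 11 + 12 + 4 = 57).
Column 7 is missing 69 − 58 = 11 (since 4 + 37 + 2 + 4 + 11 = 58).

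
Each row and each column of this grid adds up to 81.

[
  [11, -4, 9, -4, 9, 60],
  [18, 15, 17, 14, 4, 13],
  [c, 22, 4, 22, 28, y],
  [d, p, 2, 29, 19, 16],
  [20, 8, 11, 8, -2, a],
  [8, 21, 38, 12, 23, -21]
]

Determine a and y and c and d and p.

The known cells in column 2 total 62, leaving 81 − 62 = 19 for the blank.
The known cells in row 4 total 85, leaving 81 − 85 = -4 for the blank.
The known cells in column 1 total 53, leaving 81 − 53 = 28 for the blank.
The known cells in row 5 total 45, leaving 81 − 45 = 36 for the blank.
The known cells in row 3 total 104, leaving 81 − 104 = -23 for the blank.

a = 36, y = -23, c = 28, d = -4, p = 19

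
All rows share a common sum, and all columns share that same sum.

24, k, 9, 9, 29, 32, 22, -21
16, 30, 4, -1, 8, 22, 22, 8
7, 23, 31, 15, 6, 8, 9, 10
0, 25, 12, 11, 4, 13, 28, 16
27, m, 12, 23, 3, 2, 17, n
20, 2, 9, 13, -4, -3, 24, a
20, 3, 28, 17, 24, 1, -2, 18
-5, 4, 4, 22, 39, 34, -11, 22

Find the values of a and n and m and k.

a = 48, n = 8, m = 17, k = 5

Rows 2 and 3 both sum to 109, so that's the common total.
The known cells in row 1 total 104, leaving 109 − 104 = 5 for the blank.
The known cells in column 2 total 92, leaving 109 − 92 = 17 for the blank.
The known cells in row 5 total 101, leaving 109 − 101 = 8 for the blank.
The known cells in row 6 total 61, leaving 109 − 61 = 48 for the blank.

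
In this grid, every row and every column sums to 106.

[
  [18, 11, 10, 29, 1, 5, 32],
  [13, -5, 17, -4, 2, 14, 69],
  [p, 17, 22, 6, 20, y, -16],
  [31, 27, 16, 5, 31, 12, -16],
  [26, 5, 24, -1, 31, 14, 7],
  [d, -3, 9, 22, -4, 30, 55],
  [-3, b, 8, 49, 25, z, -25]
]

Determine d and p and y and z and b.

d = -3, p = 24, y = 33, z = -2, b = 54

Column 2 has 11 − 5 + 17 + 27 + 5 − 3 = 52; the blank must be 106 − 52 = 54.
Row 7 has -3 + 54 + 8 + 49 + 25 − 25 = 108; the blank must be 106 − 108 = -2.
Row 6 has -3 + 9 + 22 − 4 + 30 + 55 = 109; the blank must be 106 − 109 = -3.
Column 1 has 18 + 13 + 31 + 26 − 3 − 3 = 82; the blank must be 106 − 82 = 24.
Row 3 has 24 + 17 + 22 + 6 + 20 − 16 = 73; the blank must be 106 − 73 = 33.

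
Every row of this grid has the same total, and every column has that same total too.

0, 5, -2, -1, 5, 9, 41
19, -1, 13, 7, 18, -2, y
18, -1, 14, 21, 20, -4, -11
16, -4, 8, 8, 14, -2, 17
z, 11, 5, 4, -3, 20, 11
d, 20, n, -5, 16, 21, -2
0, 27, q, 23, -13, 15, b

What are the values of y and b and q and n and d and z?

Rows 1 and 3 both sum to 57, so that's the common total.
Row 5 has 11 + 5 + 4 − 3 + 20 + 11 = 48; the blank must be 57 − 48 = 9.
Column 1 has 0 + 19 + 18 + 16 + 9 + 0 = 62; the blank must be 57 − 62 = -5.
Row 2 has 19 − 1 + 13 + 7 + 18 − 2 = 54; the blank must be 57 − 54 = 3.
Column 7 has 41 + 3 − 11 + 17 + 11 − 2 = 59; the blank must be 57 − 59 = -2.
Row 7 has 0 + 27 + 23 − 13 + 15 − 2 = 50; the blank must be 57 − 50 = 7.
Row 6 has -5 + 20 − 5 + 16 + 21 − 2 = 45; the blank must be 57 − 45 = 12.

y = 3, b = -2, q = 7, n = 12, d = -5, z = 9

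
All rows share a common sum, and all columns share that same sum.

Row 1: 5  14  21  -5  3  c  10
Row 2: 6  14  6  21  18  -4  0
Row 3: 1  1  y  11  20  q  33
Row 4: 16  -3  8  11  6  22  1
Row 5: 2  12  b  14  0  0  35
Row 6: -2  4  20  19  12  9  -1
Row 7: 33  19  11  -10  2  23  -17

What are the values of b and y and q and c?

b = -2, y = -3, q = -2, c = 13

Rows 2 and 4 both sum to 61, so that's the common total.
Row 1: 5 + 14 + 21 − 5 + 3 + 10 = 48, so its missing entry is 61 − 48 = 13.
Column 6: 13 − 4 + 22 + 0 + 9 + 23 = 63, so its missing entry is 61 − 63 = -2.
Row 5: 2 + 12 + 14 + 0 + 0 + 35 = 63, so its missing entry is 61 − 63 = -2.
Row 3: 1 + 1 + 11 + 20 − 2 + 33 = 64, so its missing entry is 61 − 64 = -3.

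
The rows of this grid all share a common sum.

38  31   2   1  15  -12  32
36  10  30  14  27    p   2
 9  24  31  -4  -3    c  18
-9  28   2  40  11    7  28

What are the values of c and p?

Rows 1 and 4 both add up to 107, so every row sums to 107.
Row 3: 9 + 24 + 31 − 4 − 3 + 18 = 75, so the missing entry is 107 − 75 = 32.
Row 2: 36 + 10 + 30 + 14 + 27 + 2 = 119, so the missing entry is 107 − 119 = -12.

c = 32, p = -12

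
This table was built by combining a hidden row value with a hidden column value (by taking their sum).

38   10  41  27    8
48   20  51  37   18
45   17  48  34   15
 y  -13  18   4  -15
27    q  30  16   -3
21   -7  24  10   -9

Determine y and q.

The difference between any two rows is the same in every column — this is an addition table with the headers hidden.
Row 4 minus row 1 is 4 − 27 = -23, so its entry in column 1 is 38 + (-23) = 15.
Row 5 minus row 1 is 16 − 27 = -11, so its entry in column 2 is 10 + (-11) = -1.

y = 15, q = -1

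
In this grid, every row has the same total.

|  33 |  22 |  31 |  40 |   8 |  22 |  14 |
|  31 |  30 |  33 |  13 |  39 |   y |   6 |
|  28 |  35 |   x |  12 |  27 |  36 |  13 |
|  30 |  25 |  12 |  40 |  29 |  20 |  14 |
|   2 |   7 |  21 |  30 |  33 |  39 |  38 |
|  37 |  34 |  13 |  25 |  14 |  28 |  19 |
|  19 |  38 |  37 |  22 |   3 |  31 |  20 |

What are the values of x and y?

The complete rows each total 170.
Row 3 is missing 170 − 151 = 19 (since 28 + 35 + 12 + 27 + 36 + 13 = 151).
Row 2 is missing 170 − 152 = 18 (since 31 + 30 + 33 + 13 + 39 + 6 = 152).

x = 19, y = 18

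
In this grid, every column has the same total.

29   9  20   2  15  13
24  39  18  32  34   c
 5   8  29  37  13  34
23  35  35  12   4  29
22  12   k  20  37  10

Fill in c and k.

Columns 1 and 5 both add up to 103, so every column sums to 103.
Column 6: 13 + 34 + 29 + 10 = 86, so the missing entry is 103 − 86 = 17.
Column 3: 20 + 18 + 29 + 35 = 102, so the missing entry is 103 − 102 = 1.

c = 17, k = 1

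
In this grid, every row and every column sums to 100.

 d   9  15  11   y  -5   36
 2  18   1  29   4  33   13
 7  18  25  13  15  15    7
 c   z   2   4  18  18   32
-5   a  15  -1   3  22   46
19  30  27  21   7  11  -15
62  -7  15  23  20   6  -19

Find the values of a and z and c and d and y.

a = 20, z = 12, c = 14, d = 1, y = 33

Column 5: 4 + 15 + 18 + 3 + 7 + 20 = 67, so its missing entry is 100 − 67 = 33.
Row 1: 9 + 15 + 11 + 33 − 5 + 36 = 99, so its missing entry is 100 − 99 = 1.
Column 1: 1 + 2 + 7 − 5 + 19 + 62 = 86, so its missing entry is 100 − 86 = 14.
Row 4: 14 + 2 + 4 + 18 + 18 + 32 = 88, so its missing entry is 100 − 88 = 12.
Row 5: -5 + 15 − 1 + 3 + 22 + 46 = 80, so its missing entry is 100 − 80 = 20.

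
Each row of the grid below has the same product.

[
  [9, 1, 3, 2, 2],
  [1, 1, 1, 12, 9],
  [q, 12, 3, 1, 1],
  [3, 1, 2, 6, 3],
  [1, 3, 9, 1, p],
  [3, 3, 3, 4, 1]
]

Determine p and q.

p = 4, q = 3

Rows 1 and 2 each multiply to 108, so every row has product 108.
Row 5: 1×3×9×1 = 27, so the missing entry is 108 ÷ 27 = 4.
Row 3: 12×3×1×1 = 36, so the missing entry is 108 ÷ 36 = 3.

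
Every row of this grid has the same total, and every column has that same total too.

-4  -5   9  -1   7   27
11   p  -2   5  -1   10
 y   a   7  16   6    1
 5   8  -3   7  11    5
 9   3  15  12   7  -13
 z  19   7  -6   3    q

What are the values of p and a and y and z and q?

Rows 1 and 4 both sum to 33, so that's the common total.
Column 6 has 27 + 10 + 1 + 5 − 13 = 30; the blank must be 33 − 30 = 3.
Row 2 has 11 − 2 + 5 − 1 + 10 = 23; the blank must be 33 − 23 = 10.
Column 2 has -5 + 10 + 8 + 3 + 19 = 35; the blank must be 33 − 35 = -2.
Row 3 has -2 + 7 + 16 + 6 + 1 = 28; the blank must be 33 − 28 = 5.
Row 6 has 19 + 7 − 6 + 3 + 3 = 26; the blank must be 33 − 26 = 7.

p = 10, a = -2, y = 5, z = 7, q = 3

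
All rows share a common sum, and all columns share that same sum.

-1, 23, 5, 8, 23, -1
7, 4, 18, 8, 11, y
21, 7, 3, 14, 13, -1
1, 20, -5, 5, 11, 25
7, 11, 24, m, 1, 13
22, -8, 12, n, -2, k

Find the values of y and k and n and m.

Rows 1 and 3 both sum to 57, so that's the common total.
Row 5: 7 + 11 + 24 + 1 + 13 = 56, so its missing entry is 57 − 56 = 1.
Column 4: 8 + 8 + 14 + 5 + 1 = 36, so its missing entry is 57 − 36 = 21.
Row 6: 22 − 8 + 12 + 21 − 2 = 45, so its missing entry is 57 − 45 = 12.
Row 2: 7 + 4 + 18 + 8 + 11 = 48, so its missing entry is 57 − 48 = 9.

y = 9, k = 12, n = 21, m = 1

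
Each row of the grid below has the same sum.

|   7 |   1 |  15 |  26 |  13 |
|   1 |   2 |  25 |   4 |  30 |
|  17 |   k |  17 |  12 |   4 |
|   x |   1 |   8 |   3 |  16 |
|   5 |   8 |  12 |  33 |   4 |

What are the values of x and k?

Rows 2 and 5 both add up to 62, so every row sums to 62.
Row 4: 1 + 8 + 3 + 16 = 28, so the missing entry is 62 − 28 = 34.
Row 3: 17 + 17 + 12 + 4 = 50, so the missing entry is 62 − 50 = 12.

x = 34, k = 12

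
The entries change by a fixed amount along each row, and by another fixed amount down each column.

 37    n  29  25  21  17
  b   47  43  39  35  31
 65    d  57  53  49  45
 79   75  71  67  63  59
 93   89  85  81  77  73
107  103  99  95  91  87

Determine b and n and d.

b = 51, n = 33, d = 61

Along each row the entries change by -4 per step; down each column they change by 14.
Row 2: from 47 at column 2, stepping by -4 to column 1 gives 51.
Row 1: from 37 at column 1, stepping by -4 to column 2 gives 33.
Row 3: from 65 at column 1, stepping by -4 to column 2 gives 61.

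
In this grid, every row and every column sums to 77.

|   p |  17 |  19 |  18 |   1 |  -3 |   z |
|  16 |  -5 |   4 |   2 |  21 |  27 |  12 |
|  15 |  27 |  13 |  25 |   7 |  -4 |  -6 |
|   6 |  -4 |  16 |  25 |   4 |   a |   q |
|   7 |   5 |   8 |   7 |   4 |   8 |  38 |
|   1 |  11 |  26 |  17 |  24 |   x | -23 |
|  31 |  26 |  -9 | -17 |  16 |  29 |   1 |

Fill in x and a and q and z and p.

x = 21, a = -1, q = 31, z = 24, p = 1

The known cells in row 6 total 56, leaving 77 − 56 = 21 for the blank.
The known cells in column 1 total 76, leaving 77 − 76 = 1 for the blank.
The known cells in row 1 total 53, leaving 77 − 53 = 24 for the blank.
The known cells in column 7 total 46, leaving 77 − 46 = 31 for the blank.
The known cells in row 4 total 78, leaving 77 − 78 = -1 for the blank.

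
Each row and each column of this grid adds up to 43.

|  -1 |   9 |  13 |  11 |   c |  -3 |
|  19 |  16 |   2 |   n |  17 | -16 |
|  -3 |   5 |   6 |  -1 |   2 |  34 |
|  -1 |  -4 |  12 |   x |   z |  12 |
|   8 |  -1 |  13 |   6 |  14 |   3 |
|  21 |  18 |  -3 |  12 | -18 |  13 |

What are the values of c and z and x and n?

c = 14, z = 14, x = 10, n = 5

Row 2: 19 + 16 + 2 + 17 − 16 = 38, so its missing entry is 43 − 38 = 5.
Column 4: 11 + 5 − 1 + 6 + 12 = 33, so its missing entry is 43 − 33 = 10.
Row 1: -1 + 9 + 13 + 11 − 3 = 29, so its missing entry is 43 − 29 = 14.
Row 4: -1 − 4 + 12 + 10 + 12 = 29, so its missing entry is 43 − 29 = 14.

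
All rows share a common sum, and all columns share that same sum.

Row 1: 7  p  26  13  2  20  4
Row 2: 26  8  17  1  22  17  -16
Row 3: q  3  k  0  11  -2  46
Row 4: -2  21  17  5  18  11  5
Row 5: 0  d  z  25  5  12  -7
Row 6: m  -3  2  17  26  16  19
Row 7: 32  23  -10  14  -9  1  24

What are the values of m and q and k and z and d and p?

Rows 2 and 4 both sum to 75, so that's the common total.
The known cells in row 1 total 72, leaving 75 − 72 = 3 for the blank.
The known cells in row 6 total 77, leaving 75 − 77 = -2 for the blank.
The known cells in column 1 total 61, leaving 75 − 61 = 14 for the blank.
The known cells in row 3 total 72, leaving 75 − 72 = 3 for the blank.
The known cells in column 3 total 55, leaving 75 − 55 = 20 for the blank.
The known cells in row 5 total 55, leaving 75 − 55 = 20 for the blank.

m = -2, q = 14, k = 3, z = 20, d = 20, p = 3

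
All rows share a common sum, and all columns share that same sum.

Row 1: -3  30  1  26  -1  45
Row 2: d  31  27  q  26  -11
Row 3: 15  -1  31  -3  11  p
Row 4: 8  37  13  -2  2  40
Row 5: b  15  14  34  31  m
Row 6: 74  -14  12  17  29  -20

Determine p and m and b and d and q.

Rows 1 and 4 both sum to 98, so that's the common total.
Row 3 has 15 − 1 + 31 − 3 + 11 = 53; the blank must be 98 − 53 = 45.
Column 6 has 45 − 11 + 45 + 40 − 20 = 99; the blank must be 98 − 99 = -1.
Row 5 has 15 + 14 + 34 + 31 − 1 = 93; the blank must be 98 − 93 = 5.
Column 1 has -3 + 15 + 8 + 5 + 74 = 99; the blank must be 98 − 99 = -1.
Row 2 has -1 + 31 + 27 + 26 − 11 = 72; the blank must be 98 − 72 = 26.

p = 45, m = -1, b = 5, d = -1, q = 26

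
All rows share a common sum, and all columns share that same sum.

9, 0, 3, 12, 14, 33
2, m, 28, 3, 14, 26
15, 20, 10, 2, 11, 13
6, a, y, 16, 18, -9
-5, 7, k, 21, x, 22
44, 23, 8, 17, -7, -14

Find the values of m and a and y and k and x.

Rows 1 and 3 both sum to 71, so that's the common total.
The known cells in column 5 total 50, leaving 71 − 50 = 21 for the blank.
The known cells in row 2 total 73, leaving 71 − 73 = -2 for the blank.
The known cells in column 2 total 48, leaving 71 − 48 = 23 for the blank.
The known cells in row 5 total 66, leaving 71 − 66 = 5 for the blank.
The known cells in row 4 total 54, leaving 71 − 54 = 17 for the blank.

m = -2, a = 23, y = 17, k = 5, x = 21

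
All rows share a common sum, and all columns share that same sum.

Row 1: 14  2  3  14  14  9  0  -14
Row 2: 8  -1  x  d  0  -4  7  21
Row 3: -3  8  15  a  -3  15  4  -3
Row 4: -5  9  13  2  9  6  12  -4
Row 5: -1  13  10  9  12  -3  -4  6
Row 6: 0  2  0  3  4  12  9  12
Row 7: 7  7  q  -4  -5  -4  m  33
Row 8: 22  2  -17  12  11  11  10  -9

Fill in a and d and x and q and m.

Rows 1 and 4 both sum to 42, so that's the common total.
The known cells in row 3 total 33, leaving 42 − 33 = 9 for the blank.
The known cells in column 7 total 38, leaving 42 − 38 = 4 for the blank.
The known cells in row 7 total 38, leaving 42 − 38 = 4 for the blank.
The known cells in column 3 total 28, leaving 42 − 28 = 14 for the blank.
The known cells in row 2 total 45, leaving 42 − 45 = -3 for the blank.

a = 9, d = -3, x = 14, q = 4, m = 4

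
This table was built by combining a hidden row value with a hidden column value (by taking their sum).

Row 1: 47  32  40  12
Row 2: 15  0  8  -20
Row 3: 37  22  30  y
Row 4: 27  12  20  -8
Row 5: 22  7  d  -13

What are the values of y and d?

The difference between any two rows is the same in every column — this is an addition table with the headers hidden.
Row 3 minus row 1 is 22 − 32 = -10, so its entry in column 4 is 12 + (-10) = 2.
Row 5 minus row 1 is 7 − 32 = -25, so its entry in column 3 is 40 + (-25) = 15.

y = 2, d = 15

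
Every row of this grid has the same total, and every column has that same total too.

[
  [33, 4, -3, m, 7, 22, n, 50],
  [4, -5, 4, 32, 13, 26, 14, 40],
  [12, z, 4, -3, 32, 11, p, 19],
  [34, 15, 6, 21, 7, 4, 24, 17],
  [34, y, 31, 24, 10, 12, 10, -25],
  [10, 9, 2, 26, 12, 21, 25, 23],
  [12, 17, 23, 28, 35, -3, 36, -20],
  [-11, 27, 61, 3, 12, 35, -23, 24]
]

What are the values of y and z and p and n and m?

Rows 2 and 4 both sum to 128, so that's the common total.
The known cells in column 4 total 131, leaving 128 − 131 = -3 for the blank.
The known cells in row 1 total 110, leaving 128 − 110 = 18 for the blank.
The known cells in column 7 total 104, leaving 128 − 104 = 24 for the blank.
The known cells in row 3 total 99, leaving 128 − 99 = 29 for the blank.
The known cells in row 5 total 96, leaving 128 − 96 = 32 for the blank.

y = 32, z = 29, p = 24, n = 18, m = -3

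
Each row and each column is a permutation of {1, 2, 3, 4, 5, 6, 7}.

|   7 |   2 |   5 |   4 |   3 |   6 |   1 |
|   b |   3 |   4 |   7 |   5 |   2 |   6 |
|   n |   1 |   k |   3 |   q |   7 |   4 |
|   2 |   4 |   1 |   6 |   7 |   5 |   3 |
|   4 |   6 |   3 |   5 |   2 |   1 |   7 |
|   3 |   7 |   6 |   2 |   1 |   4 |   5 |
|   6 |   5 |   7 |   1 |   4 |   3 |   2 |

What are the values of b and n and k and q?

At (row 2, col 1): row 2 already has {2, 3, 4, 5, 6, 7}, so the value is 1.
For row 3, column 5: column 5 already has {1, 2, 3, 4, 5, 7}; that leaves 6.
Cell (3,1): column 1 already has {1, 2, 3, 4, 6, 7} → 5.
Cell (3,3): row 3 already has {1, 3, 4, 5, 6, 7} → 2.

b = 1, n = 5, k = 2, q = 6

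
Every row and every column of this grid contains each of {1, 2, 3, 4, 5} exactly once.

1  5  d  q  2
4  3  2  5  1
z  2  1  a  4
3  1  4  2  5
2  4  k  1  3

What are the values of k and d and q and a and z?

k = 5, d = 3, q = 4, a = 3, z = 5

At (row 3, col 1): column 1 already has {1, 2, 3, 4}, so the value is 5.
Cell (5,3): row 5 already has {1, 2, 3, 4} → 5.
Cell (3,4): row 3 already has {1, 2, 4, 5} → 3.
At (row 1, col 4): column 4 already has {1, 2, 3, 5}, so the value is 4.
Cell (1,3): row 1 already has {1, 2, 4, 5} → 3.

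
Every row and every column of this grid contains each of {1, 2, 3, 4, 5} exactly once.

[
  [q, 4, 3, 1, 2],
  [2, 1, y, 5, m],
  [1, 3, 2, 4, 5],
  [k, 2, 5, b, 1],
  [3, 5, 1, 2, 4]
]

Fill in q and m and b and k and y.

q = 5, m = 3, b = 3, k = 4, y = 4

At (row 2, col 3): column 3 already has {1, 2, 3, 5}, so the value is 4.
Cell (1,1): row 1 already has {1, 2, 3, 4} → 5.
For row 2, column 5: row 2 already has {1, 2, 4, 5}; that leaves 3.
Cell (4,1): column 1 already has {1, 2, 3, 5} → 4.
For row 4, column 4: row 4 already has {1, 2, 4, 5}; that leaves 3.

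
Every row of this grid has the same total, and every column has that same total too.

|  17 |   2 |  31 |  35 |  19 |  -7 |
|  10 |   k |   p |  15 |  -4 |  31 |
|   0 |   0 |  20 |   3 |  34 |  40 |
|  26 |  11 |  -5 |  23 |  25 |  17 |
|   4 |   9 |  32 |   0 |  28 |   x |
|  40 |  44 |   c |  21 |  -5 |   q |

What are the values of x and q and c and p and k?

Rows 1 and 3 both sum to 97, so that's the common total.
Column 2: 2 + 0 + 11 + 9 + 44 = 66, so its missing entry is 97 − 66 = 31.
Row 2: 10 + 31 + 15 − 4 + 31 = 83, so its missing entry is 97 − 83 = 14.
Row 5: 4 + 9 + 32 + 0 + 28 = 73, so its missing entry is 97 − 73 = 24.
Column 6: -7 + 31 + 40 + 17 + 24 = 105, so its missing entry is 97 − 105 = -8.
Row 6: 40 + 44 + 21 − 5 − 8 = 92, so its missing entry is 97 − 92 = 5.

x = 24, q = -8, c = 5, p = 14, k = 31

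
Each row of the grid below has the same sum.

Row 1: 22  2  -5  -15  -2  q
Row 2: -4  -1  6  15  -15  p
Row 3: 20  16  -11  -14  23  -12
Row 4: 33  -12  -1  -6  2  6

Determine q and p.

q = 20, p = 21

Rows 3 and 4 both add up to 22, so every row sums to 22.
Row 1: 22 + 2 − 5 − 15 − 2 = 2, so the missing entry is 22 − 2 = 20.
Row 2: -4 − 1 + 6 + 15 − 15 = 1, so the missing entry is 22 − 1 = 21.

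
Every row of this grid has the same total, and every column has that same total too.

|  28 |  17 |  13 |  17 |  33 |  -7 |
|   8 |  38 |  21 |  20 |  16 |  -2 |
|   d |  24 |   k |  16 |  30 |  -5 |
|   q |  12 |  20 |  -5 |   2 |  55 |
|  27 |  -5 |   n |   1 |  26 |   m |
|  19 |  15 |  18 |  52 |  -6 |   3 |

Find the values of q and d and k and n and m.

Rows 1 and 2 both sum to 101, so that's the common total.
Row 4: 12 + 20 − 5 + 2 + 55 = 84, so its missing entry is 101 − 84 = 17.
Column 1: 28 + 8 + 17 + 27 + 19 = 99, so its missing entry is 101 − 99 = 2.
Column 6: -7 − 2 − 5 + 55 + 3 = 44, so its missing entry is 101 − 44 = 57.
Row 5: 27 − 5 + 1 + 26 + 57 = 106, so its missing entry is 101 − 106 = -5.
Row 3: 2 + 24 + 16 + 30 − 5 = 67, so its missing entry is 101 − 67 = 34.

q = 17, d = 2, k = 34, n = -5, m = 57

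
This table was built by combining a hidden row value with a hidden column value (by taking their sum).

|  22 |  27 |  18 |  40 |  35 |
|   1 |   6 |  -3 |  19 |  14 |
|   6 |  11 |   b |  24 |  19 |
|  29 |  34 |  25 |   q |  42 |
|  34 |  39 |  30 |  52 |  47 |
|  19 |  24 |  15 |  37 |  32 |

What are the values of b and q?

b = 2, q = 47

The difference between any two rows is the same in every column — this is an addition table with the headers hidden.
Row 3 minus row 1 is 11 − 27 = -16, so its entry in column 3 is 18 + (-16) = 2.
Row 4 minus row 1 is 34 − 27 = 7, so its entry in column 4 is 40 + 7 = 47.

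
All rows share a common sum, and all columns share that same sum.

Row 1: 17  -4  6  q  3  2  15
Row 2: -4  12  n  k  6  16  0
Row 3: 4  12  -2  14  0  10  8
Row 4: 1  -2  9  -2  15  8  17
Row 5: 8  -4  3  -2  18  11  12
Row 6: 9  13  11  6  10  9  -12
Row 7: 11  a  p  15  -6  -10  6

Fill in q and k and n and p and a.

q = 7, k = 8, n = 8, p = 11, a = 19

Rows 3 and 4 both sum to 46, so that's the common total.
The known cells in column 2 total 27, leaving 46 − 27 = 19 for the blank.
The known cells in row 7 total 35, leaving 46 − 35 = 11 for the blank.
The known cells in column 3 total 38, leaving 46 − 38 = 8 for the blank.
The known cells in row 1 total 39, leaving 46 − 39 = 7 for the blank.
The known cells in row 2 total 38, leaving 46 − 38 = 8 for the blank.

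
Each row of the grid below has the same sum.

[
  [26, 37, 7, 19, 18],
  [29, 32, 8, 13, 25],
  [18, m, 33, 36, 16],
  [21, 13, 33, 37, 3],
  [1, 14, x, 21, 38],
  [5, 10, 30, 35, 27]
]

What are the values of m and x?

Rows 2 and 6 both add up to 107, so every row sums to 107.
Row 3: 18 + 33 + 36 + 16 = 103, so the missing entry is 107 − 103 = 4.
Row 5: 1 + 14 + 21 + 38 = 74, so the missing entry is 107 − 74 = 33.

m = 4, x = 33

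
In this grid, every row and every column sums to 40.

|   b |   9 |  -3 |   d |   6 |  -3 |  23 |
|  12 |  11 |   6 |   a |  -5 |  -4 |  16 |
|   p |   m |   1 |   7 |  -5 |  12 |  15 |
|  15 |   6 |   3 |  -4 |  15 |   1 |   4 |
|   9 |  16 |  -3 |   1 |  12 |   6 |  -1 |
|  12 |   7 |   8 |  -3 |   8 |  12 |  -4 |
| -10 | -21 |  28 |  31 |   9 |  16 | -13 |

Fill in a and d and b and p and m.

a = 4, d = 4, b = 4, p = -2, m = 12

Column 2 has 9 + 11 + 6 + 16 + 7 − 21 = 28; the blank must be 40 − 28 = 12.
Row 3 has 12 + 1 + 7 − 5 + 12 + 15 = 42; the blank must be 40 − 42 = -2.
Column 1 has 12 − 2 + 15 + 9 + 12 − 10 = 36; the blank must be 40 − 36 = 4.
Row 1 has 4 + 9 − 3 + 6 − 3 + 23 = 36; the blank must be 40 − 36 = 4.
Row 2 has 12 + 11 + 6 − 5 − 4 + 16 = 36; the blank must be 40 − 36 = 4.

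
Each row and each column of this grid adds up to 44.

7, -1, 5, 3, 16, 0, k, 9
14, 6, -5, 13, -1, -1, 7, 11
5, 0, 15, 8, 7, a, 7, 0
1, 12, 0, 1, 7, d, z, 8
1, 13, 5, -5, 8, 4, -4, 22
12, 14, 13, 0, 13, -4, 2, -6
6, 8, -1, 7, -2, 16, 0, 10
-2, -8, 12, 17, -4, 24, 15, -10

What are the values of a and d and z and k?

Row 3 has 5 + 0 + 15 + 8 + 7 + 7 + 0 = 42; the blank must be 44 − 42 = 2.
Row 1 has 7 − 1 + 5 + 3 + 16 + 0 + 9 = 39; the blank must be 44 − 39 = 5.
Column 6 has 0 − 1 + 2 + 4 − 4 + 16 + 24 = 41; the blank must be 44 − 41 = 3.
Row 4 has 1 + 12 + 0 + 1 + 7 + 3 + 8 = 32; the blank must be 44 − 32 = 12.

a = 2, d = 3, z = 12, k = 5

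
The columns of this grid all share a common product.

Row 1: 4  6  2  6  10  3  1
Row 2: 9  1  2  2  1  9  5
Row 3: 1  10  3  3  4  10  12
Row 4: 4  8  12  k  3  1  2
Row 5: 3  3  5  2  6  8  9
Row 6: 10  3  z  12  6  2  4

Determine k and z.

k = 5, z = 6

Columns 6 and 7 each multiply to 4320, so every column has product 4320.
Column 4: 6×2×3×2×12 = 864, so the missing entry is 4320 ÷ 864 = 5.
Column 3: 2×2×3×12×5 = 720, so the missing entry is 4320 ÷ 720 = 6.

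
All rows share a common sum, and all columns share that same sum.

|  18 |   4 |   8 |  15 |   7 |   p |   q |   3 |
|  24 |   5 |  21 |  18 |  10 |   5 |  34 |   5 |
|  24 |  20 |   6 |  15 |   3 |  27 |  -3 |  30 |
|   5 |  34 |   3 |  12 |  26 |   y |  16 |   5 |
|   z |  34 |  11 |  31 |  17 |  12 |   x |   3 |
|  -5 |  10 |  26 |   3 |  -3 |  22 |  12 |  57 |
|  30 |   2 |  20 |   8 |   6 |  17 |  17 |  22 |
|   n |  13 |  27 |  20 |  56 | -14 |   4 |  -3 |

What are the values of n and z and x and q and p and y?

Rows 2 and 3 both sum to 122, so that's the common total.
Row 8: 13 + 27 + 20 + 56 − 14 + 4 − 3 = 103, so its missing entry is 122 − 103 = 19.
Column 1: 18 + 24 + 24 + 5 − 5 + 30 + 19 = 115, so its missing entry is 122 − 115 = 7.
Row 5: 7 + 34 + 11 + 31 + 17 + 12 + 3 = 115, so its missing entry is 122 − 115 = 7.
Column 7: 34 − 3 + 16 + 7 + 12 + 17 + 4 = 87, so its missing entry is 122 − 87 = 35.
Row 1: 18 + 4 + 8 + 15 + 7 + 35 + 3 = 90, so its missing entry is 122 − 90 = 32.
Row 4: 5 + 34 + 3 + 12 + 26 + 16 + 5 = 101, so its missing entry is 122 − 101 = 21.

n = 19, z = 7, x = 7, q = 35, p = 32, y = 21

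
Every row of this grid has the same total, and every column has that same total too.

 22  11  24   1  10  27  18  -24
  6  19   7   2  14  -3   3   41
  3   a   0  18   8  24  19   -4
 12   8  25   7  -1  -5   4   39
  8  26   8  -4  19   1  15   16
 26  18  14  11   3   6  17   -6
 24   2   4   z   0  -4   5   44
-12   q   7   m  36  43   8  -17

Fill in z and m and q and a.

z = 14, m = 40, q = -16, a = 21

Rows 1 and 2 both sum to 89, so that's the common total.
Row 7 has 24 + 2 + 4 + 0 − 4 + 5 + 44 = 75; the blank must be 89 − 75 = 14.
Row 3 has 3 + 0 + 18 + 8 + 24 + 19 − 4 = 68; the blank must be 89 − 68 = 21.
Column 2 has 11 + 19 + 21 + 8 + 26 + 18 + 2 = 105; the blank must be 89 − 105 = -16.
Row 8 has -12 − 16 + 7 + 36 + 43 + 8 − 17 = 49; the blank must be 89 − 49 = 40.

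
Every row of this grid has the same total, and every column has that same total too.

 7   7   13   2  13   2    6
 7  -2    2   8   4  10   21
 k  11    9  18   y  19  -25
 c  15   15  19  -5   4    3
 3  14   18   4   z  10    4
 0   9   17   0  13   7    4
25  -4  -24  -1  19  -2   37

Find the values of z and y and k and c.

Rows 1 and 2 both sum to 50, so that's the common total.
The known cells in row 5 total 53, leaving 50 − 53 = -3 for the blank.
The known cells in column 5 total 41, leaving 50 − 41 = 9 for the blank.
The known cells in row 3 total 41, leaving 50 − 41 = 9 for the blank.
The known cells in row 4 total 51, leaving 50 − 51 = -1 for the blank.

z = -3, y = 9, k = 9, c = -1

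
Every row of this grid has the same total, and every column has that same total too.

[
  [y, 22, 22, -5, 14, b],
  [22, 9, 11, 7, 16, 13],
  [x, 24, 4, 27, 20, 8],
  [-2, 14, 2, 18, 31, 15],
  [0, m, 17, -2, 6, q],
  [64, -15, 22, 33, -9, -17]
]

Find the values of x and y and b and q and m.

Rows 2 and 4 both sum to 78, so that's the common total.
Row 3 has 24 + 4 + 27 + 20 + 8 = 83; the blank must be 78 − 83 = -5.
Column 1 has 22 − 5 − 2 + 0 + 64 = 79; the blank must be 78 − 79 = -1.
Row 1 has -1 + 22 + 22 − 5 + 14 = 52; the blank must be 78 − 52 = 26.
Column 6 has 26 + 13 + 8 + 15 − 17 = 45; the blank must be 78 − 45 = 33.
Row 5 has 0 + 17 − 2 + 6 + 33 = 54; the blank must be 78 − 54 = 24.

x = -5, y = -1, b = 26, q = 33, m = 24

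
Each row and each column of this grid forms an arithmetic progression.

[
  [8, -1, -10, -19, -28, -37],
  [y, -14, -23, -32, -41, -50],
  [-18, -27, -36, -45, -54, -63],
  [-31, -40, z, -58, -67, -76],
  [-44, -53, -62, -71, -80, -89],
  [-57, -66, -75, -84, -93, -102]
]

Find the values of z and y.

z = -49, y = -5

Along each row the entries change by -9 per step; down each column they change by -13.
Row 4: from -31 at column 1, stepping by -9 to column 3 gives -49.
Row 2: from -14 at column 2, stepping by -9 to column 1 gives -5.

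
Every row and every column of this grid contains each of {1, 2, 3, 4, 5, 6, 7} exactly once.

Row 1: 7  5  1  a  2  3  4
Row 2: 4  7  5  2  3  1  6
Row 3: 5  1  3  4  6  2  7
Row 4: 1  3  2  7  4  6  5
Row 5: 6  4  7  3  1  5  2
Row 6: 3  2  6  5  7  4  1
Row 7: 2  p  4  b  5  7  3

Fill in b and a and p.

b = 1, a = 6, p = 6

Cell (7,2): column 2 already has {1, 2, 3, 4, 5, 7} → 6.
For row 1, column 4: row 1 already has {1, 2, 3, 4, 5, 7}; that leaves 6.
Cell (7,4): row 7 already has {2, 3, 4, 5, 6, 7} → 1.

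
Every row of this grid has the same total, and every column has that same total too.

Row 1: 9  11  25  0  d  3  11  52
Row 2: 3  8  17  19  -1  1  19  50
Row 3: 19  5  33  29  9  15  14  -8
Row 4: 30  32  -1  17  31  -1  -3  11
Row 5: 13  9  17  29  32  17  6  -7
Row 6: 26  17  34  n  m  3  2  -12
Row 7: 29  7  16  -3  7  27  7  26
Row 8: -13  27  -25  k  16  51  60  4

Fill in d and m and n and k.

Rows 2 and 3 both sum to 116, so that's the common total.
Row 1 has 9 + 11 + 25 + 0 + 3 + 11 + 52 = 111; the blank must be 116 − 111 = 5.
Column 5 has 5 − 1 + 9 + 31 + 32 + 7 + 16 = 99; the blank must be 116 − 99 = 17.
Row 6 has 26 + 17 + 34 + 17 + 3 + 2 − 12 = 87; the blank must be 116 − 87 = 29.
Row 8 has -13 + 27 − 25 + 16 + 51 + 60 + 4 = 120; the blank must be 116 − 120 = -4.

d = 5, m = 17, n = 29, k = -4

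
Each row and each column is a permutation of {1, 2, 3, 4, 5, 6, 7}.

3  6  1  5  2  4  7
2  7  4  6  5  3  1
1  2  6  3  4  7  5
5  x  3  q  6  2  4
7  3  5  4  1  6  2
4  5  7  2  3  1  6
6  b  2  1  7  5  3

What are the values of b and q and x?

For row 7, column 2: row 7 already has {1, 2, 3, 5, 6, 7}; that leaves 4.
For row 4, column 2: column 2 already has {2, 3, 4, 5, 6, 7}; that leaves 1.
For row 4, column 4: row 4 already has {1, 2, 3, 4, 5, 6}; that leaves 7.

b = 4, q = 7, x = 1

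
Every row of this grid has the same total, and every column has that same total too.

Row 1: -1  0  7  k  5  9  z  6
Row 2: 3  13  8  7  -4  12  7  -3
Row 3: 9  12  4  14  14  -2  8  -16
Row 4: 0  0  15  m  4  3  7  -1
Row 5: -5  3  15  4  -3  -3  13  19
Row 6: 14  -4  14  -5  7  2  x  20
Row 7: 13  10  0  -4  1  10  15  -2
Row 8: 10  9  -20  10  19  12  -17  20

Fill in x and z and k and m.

x = -5, z = 15, k = 2, m = 15

Rows 2 and 3 both sum to 43, so that's the common total.
The known cells in row 4 total 28, leaving 43 − 28 = 15 for the blank.
The known cells in column 4 total 41, leaving 43 − 41 = 2 for the blank.
The known cells in row 6 total 48, leaving 43 − 48 = -5 for the blank.
The known cells in row 1 total 28, leaving 43 − 28 = 15 for the blank.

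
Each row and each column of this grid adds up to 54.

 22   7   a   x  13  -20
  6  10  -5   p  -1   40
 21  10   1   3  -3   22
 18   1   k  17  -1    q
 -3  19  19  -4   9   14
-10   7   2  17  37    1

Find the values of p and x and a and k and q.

p = 4, x = 17, a = 15, k = 22, q = -3

The known cells in row 2 total 50, leaving 54 − 50 = 4 for the blank.
The known cells in column 4 total 37, leaving 54 − 37 = 17 for the blank.
The known cells in row 1 total 39, leaving 54 − 39 = 15 for the blank.
The known cells in column 3 total 32, leaving 54 − 32 = 22 for the blank.
The known cells in row 4 total 57, leaving 54 − 57 = -3 for the blank.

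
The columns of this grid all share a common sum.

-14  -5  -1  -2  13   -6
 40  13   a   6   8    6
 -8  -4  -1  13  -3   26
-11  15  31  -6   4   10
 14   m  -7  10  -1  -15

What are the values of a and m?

a = -1, m = 2

Column 1 sums to 21 and so does column 5; that's the common total.
In column 3 the known cells total 22, leaving 21 − 22 = -1.
In column 2 the known cells total 19, leaving 21 − 19 = 2.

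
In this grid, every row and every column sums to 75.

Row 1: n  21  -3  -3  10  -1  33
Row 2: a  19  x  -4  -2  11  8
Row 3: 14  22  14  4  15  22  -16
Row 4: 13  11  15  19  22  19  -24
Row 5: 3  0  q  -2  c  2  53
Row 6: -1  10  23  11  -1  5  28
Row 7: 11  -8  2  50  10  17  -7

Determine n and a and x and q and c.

n = 18, a = 17, x = 26, q = -2, c = 21

Column 5 has 10 − 2 + 15 + 22 − 1 + 10 = 54; the blank must be 75 − 54 = 21.
Row 1 has 21 − 3 − 3 + 10 − 1 + 33 = 57; the blank must be 75 − 57 = 18.
Row 5 has 3 + 0 − 2 + 21 + 2 + 53 = 77; the blank must be 75 − 77 = -2.
Column 3 has -3 + 14 + 15 − 2 + 23 + 2 = 49; the blank must be 75 − 49 = 26.
Row 2 has 19 + 26 − 4 − 2 + 11 + 8 = 58; the blank must be 75 − 58 = 17.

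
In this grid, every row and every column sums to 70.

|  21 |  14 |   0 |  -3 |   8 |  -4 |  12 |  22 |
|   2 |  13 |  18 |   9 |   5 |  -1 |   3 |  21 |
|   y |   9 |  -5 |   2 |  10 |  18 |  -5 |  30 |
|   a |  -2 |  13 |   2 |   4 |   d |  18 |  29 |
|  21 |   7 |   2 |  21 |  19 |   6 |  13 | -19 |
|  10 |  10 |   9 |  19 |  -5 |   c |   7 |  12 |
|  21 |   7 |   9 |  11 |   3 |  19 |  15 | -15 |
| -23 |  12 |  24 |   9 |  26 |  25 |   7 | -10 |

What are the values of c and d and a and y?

c = 8, d = -1, a = 7, y = 11

Row 6: 10 + 10 + 9 + 19 − 5 + 7 + 12 = 62, so its missing entry is 70 − 62 = 8.
Row 3: 9 − 5 + 2 + 10 + 18 − 5 + 30 = 59, so its missing entry is 70 − 59 = 11.
Column 6: -4 − 1 + 18 + 6 + 8 + 19 + 25 = 71, so its missing entry is 70 − 71 = -1.
Row 4: -2 + 13 + 2 + 4 − 1 + 18 + 29 = 63, so its missing entry is 70 − 63 = 7.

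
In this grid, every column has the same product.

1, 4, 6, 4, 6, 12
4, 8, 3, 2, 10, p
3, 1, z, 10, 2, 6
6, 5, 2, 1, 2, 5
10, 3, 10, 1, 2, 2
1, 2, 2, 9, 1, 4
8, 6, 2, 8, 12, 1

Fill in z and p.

z = 4, p = 2

Columns 1 and 5 each multiply to 5760, so every column has product 5760.
Column 3: 6×3×2×10×2×2 = 1440, so the missing entry is 5760 ÷ 1440 = 4.
Column 6: 12×6×5×2×4×1 = 2880, so the missing entry is 5760 ÷ 2880 = 2.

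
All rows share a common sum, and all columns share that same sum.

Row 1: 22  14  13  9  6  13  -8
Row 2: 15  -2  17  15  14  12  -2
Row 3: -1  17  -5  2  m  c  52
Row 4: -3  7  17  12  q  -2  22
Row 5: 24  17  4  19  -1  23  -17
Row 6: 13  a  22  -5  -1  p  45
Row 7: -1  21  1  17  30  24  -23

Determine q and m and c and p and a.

q = 16, m = 5, c = -1, p = 0, a = -5

Rows 1 and 2 both sum to 69, so that's the common total.
Row 4 has -3 + 7 + 17 + 12 − 2 + 22 = 53; the blank must be 69 − 53 = 16.
Column 5 has 6 + 14 + 16 − 1 − 1 + 30 = 64; the blank must be 69 − 64 = 5.
Column 2 has 14 − 2 + 17 + 7 + 17 + 21 = 74; the blank must be 69 − 74 = -5.
Row 6 has 13 − 5 + 22 − 5 − 1 + 45 = 69; the blank must be 69 − 69 = 0.
Row 3 has -1 + 17 − 5 + 2 + 5 + 52 = 70; the blank must be 69 − 70 = -1.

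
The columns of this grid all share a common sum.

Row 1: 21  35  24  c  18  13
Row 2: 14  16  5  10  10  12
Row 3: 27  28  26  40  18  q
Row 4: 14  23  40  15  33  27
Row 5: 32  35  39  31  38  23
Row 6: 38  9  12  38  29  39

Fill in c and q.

c = 12, q = 32

The complete columns each total 146.
Column 4 is missing 146 − 134 = 12 (since 10 + 40 + 15 + 31 + 38 = 134).
Column 6 is missing 146 − 114 = 32 (since 13 + 12 + 27 + 23 + 39 = 114).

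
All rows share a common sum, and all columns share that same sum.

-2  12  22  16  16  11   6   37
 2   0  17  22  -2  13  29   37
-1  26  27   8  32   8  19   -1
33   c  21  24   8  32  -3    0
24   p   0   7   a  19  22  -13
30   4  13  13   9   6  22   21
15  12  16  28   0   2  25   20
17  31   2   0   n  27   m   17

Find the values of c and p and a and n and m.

Rows 1 and 2 both sum to 118, so that's the common total.
The known cells in row 4 total 115, leaving 118 − 115 = 3 for the blank.
The known cells in column 7 total 120, leaving 118 − 120 = -2 for the blank.
The known cells in row 8 total 92, leaving 118 − 92 = 26 for the blank.
The known cells in column 5 total 89, leaving 118 − 89 = 29 for the blank.
The known cells in row 5 total 88, leaving 118 − 88 = 30 for the blank.

c = 3, p = 30, a = 29, n = 26, m = -2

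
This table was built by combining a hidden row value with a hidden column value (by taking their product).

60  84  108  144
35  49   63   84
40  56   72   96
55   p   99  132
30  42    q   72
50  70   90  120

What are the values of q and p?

Each row is a constant multiple of every other row — this is a multiplication table with the headers hidden.
Row 5 is 30/60 = 1/2 times row 1, so its entry in column 3 is 108 × 1/2 = 54.
Row 4 is 55/60 = 11/12 times row 1, so its entry in column 2 is 84 × 11/12 = 77.

q = 54, p = 77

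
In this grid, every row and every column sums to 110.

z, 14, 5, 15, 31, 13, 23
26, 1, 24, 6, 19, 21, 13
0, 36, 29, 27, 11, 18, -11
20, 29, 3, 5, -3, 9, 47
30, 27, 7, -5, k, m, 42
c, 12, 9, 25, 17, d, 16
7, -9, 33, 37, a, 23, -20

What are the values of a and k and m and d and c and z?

Row 1 has 14 + 5 + 15 + 31 + 13 + 23 = 101; the blank must be 110 − 101 = 9.
Row 7 has 7 − 9 + 33 + 37 + 23 − 20 = 71; the blank must be 110 − 71 = 39.
Column 5 has 31 + 19 + 11 − 3 + 17 + 39 = 114; the blank must be 110 − 114 = -4.
Row 5 has 30 + 27 + 7 − 5 − 4 + 42 = 97; the blank must be 110 − 97 = 13.
Column 6 has 13 + 21 + 18 + 9 + 13 + 23 = 97; the blank must be 110 − 97 = 13.
Row 6 has 12 + 9 + 25 + 17 + 13 + 16 = 92; the blank must be 110 − 92 = 18.

a = 39, k = -4, m = 13, d = 13, c = 18, z = 9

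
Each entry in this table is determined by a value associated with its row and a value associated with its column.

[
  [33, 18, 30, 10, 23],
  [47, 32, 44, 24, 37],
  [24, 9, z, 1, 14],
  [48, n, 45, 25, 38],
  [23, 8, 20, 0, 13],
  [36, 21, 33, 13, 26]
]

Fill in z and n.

The difference between any two rows is the same in every column — this is an addition table with the headers hidden.
Row 3 minus row 1 is 14 − 23 = -9, so its entry in column 3 is 30 + (-9) = 21.
Row 4 minus row 1 is 38 − 23 = 15, so its entry in column 2 is 18 + 15 = 33.

z = 21, n = 33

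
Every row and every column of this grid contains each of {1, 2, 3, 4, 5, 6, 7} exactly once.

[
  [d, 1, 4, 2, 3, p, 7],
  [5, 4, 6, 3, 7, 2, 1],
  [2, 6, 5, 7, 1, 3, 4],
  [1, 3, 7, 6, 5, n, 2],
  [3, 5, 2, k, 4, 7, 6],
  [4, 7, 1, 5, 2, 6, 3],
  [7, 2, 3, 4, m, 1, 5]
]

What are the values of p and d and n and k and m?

p = 5, d = 6, n = 4, k = 1, m = 6

Cell (5,4): row 5 already has {2, 3, 4, 5, 6, 7} → 1.
For row 1, column 1: column 1 already has {1, 2, 3, 4, 5, 7}; that leaves 6.
At (row 7, col 5): row 7 already has {1, 2, 3, 4, 5, 7}, so the value is 6.
For row 1, column 6: row 1 already has {1, 2, 3, 4, 6, 7}; that leaves 5.
Cell (4,6): row 4 already has {1, 2, 3, 5, 6, 7} → 4.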